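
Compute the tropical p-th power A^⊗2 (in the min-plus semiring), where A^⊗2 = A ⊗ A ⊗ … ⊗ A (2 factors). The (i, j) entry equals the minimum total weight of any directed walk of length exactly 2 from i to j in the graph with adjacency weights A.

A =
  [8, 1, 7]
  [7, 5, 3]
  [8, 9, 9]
A^⊗2 =
  [8, 6, 4]
  [11, 8, 8]
  [16, 9, 12]

Each entry (A^⊗2)_ij equals the minimum over all length-2 walks i = v_0 → v_1 → … → v_2 = j of Σ_t A[v_t][v_{t+1}]. For example, for (i, j) = (0, 2) we minimise over 3 possible intermediate vertex sequences; the minimum is 4, attained along the walk 0 → 1 → 2.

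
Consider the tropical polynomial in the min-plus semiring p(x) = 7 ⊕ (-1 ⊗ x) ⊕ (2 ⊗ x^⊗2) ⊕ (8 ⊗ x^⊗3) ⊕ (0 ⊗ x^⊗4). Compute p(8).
p(8) = 7

A tropical monomial a ⊗ x^⊗i evaluates to a + i · x. Evaluating each term at x = 8:
  Term 0 contributes 7 + 0 · 8 = 7
  Term 1 contributes -1 + 1 · 8 = 7
  Term 2 contributes 2 + 2 · 8 = 18
  Term 3 contributes 8 + 3 · 8 = 32
  Term 4 contributes 0 + 4 · 8 = 32
p(8) = ⊕ of these = min[7, 7, 18, 32, 32] = 7.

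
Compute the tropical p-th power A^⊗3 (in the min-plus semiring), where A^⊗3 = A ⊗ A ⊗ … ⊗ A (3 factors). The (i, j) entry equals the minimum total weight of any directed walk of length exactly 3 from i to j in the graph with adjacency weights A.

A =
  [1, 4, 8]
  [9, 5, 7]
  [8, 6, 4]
A^⊗3 =
  [3, 6, 10]
  [11, 14, 15]
  [10, 13, 12]

Each entry (A^⊗3)_ij equals the minimum over all length-3 walks i = v_0 → v_1 → … → v_3 = j of Σ_t A[v_t][v_{t+1}]. For example, for (i, j) = (0, 2) we minimise over 9 possible intermediate vertex sequences; the minimum is 10, attained along the walk 0 → 0 → 0 → 2.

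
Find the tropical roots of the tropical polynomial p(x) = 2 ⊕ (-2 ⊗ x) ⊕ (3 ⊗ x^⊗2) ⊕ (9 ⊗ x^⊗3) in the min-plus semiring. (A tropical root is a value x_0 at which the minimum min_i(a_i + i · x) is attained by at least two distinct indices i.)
Roots: {-6, -5, 4}

Each tropical root is a break point of the lower envelope of the lines y = a_i + i · x (there are 4 lines, with slopes 0, 1, ..., 3). Only the lines that attain the minimum somewhere contribute to roots; other lines are dominated. Here the surviving (envelope) indices are i = 3, i = 2, i = 1, i = 0.
Intersections between consecutive envelope lines give the roots: for adjacent envelope indices i < j the intersection is x = (a_i − a_j) / (j − i). Reading off the sorted break points: {-6, -5, 4}.
Verification: at each break x_0, at least two indices attain the minimum of min_i(a_i + i · x_0).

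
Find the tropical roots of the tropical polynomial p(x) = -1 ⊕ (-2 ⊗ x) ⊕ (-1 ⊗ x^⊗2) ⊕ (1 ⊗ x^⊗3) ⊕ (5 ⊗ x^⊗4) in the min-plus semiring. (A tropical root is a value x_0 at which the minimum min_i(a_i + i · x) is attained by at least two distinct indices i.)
Roots: {-4, -2, -1, 1}

Each tropical root is a break point of the lower envelope of the lines y = a_i + i · x (there are 5 lines, with slopes 0, 1, ..., 4). Only the lines that attain the minimum somewhere contribute to roots; other lines are dominated. Here the surviving (envelope) indices are i = 4, i = 3, i = 2, i = 1, i = 0.
Intersections between consecutive envelope lines give the roots: for adjacent envelope indices i < j the intersection is x = (a_i − a_j) / (j − i). Reading off the sorted break points: {-4, -2, -1, 1}.
Verification: at each break x_0, at least two indices attain the minimum of min_i(a_i + i · x_0).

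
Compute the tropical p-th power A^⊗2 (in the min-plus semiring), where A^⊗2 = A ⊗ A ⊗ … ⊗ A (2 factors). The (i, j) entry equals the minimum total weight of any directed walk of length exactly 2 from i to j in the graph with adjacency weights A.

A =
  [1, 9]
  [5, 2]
A^⊗2 =
  [2, 10]
  [6, 4]

Each entry (A^⊗2)_ij equals the minimum over all length-2 walks i = v_0 → v_1 → … → v_2 = j of Σ_t A[v_t][v_{t+1}]. For example, for (i, j) = (0, 1) we minimise over 2 possible intermediate vertex sequences; the minimum is 10, attained along the walk 0 → 0 → 1.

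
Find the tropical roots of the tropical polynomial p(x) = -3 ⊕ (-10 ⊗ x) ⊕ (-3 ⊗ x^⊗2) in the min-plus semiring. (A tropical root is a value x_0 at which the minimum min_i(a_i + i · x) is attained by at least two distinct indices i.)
Roots: {-7, 7}

Each tropical root is a break point of the lower envelope of the lines y = a_i + i · x (there are 3 lines, with slopes 0, 1, ..., 2). Only the lines that attain the minimum somewhere contribute to roots; other lines are dominated. Here the surviving (envelope) indices are i = 2, i = 1, i = 0.
Intersections between consecutive envelope lines give the roots: for adjacent envelope indices i < j the intersection is x = (a_i − a_j) / (j − i). Reading off the sorted break points: {-7, 7}.
Verification: at each break x_0, at least two indices attain the minimum of min_i(a_i + i · x_0).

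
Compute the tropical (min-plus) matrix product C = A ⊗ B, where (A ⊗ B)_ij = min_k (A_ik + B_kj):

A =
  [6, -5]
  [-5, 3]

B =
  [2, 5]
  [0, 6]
A ⊗ B =
  [-5, 1]
  [-3, 0]

Apply the min-plus product entry-by-entry:
  C[0][0] = min over k of (A[0][0] + B[0][0] = 6 + 2 = 8, A[0][1] + B[1][0] = -5 + 0 = -5) = -5 (attained at k = 1)
  C[0][1] = min over k of (A[0][0] + B[0][1] = 6 + 5 = 11, A[0][1] + B[1][1] = -5 + 6 = 1) = 1 (attained at k = 1)
  C[1][0] = min over k of (A[1][0] + B[0][0] = -5 + 2 = -3, A[1][1] + B[1][0] = 3 + 0 = 3) = -3 (attained at k = 0)
  C[1][1] = min over k of (A[1][0] + B[0][1] = -5 + 5 = 0, A[1][1] + B[1][1] = 3 + 6 = 9) = 0 (attained at k = 0)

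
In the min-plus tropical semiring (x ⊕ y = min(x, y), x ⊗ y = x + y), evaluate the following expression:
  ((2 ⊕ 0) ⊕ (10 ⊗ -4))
((2 ⊕ 0) ⊕ (10 ⊗ -4)) = 0

Expand innermost to outermost. Recall ⊕ takes the minimum of its arguments and ⊗ takes their sum. Working out the expression ((2 ⊕ 0) ⊕ (10 ⊗ -4)) gives 0.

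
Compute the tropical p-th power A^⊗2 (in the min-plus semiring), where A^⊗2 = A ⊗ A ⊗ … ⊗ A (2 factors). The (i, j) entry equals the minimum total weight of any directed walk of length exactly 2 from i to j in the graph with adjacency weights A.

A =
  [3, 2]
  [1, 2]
A^⊗2 =
  [3, 4]
  [3, 3]

Each entry (A^⊗2)_ij equals the minimum over all length-2 walks i = v_0 → v_1 → … → v_2 = j of Σ_t A[v_t][v_{t+1}]. For example, for (i, j) = (0, 1) we minimise over 2 possible intermediate vertex sequences; the minimum is 4, attained along the walk 0 → 1 → 1.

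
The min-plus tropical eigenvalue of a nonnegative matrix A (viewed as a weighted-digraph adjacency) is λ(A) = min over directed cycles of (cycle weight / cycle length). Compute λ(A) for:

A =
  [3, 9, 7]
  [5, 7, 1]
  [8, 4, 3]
λ(A) = 5/2

Enumerate directed cycles and compute their means (weight / length). Sample:
  cycle 0 → 0: weight = 3, length = 1, mean = 3/1 ≈ 3.000
  cycle 1 → 1: weight = 7, length = 1, mean = 7/1 ≈ 7.000
  cycle 2 → 2: weight = 3, length = 1, mean = 3/1 ≈ 3.000
  cycle 0 → 1 → 0: weight = 14, length = 2, mean = 14/2 ≈ 7.000
  cycle 0 → 2 → 0: weight = 15, length = 2, mean = 15/2 ≈ 7.500
  cycle 1 → 0 → 1: weight = 14, length = 2, mean = 14/2 ≈ 7.000
Minimum mean = 2.500, attained e.g. along the cycle 1 → 2 → 1 with weight 5 and length 2. So λ(A) = 5/2 = 5/2.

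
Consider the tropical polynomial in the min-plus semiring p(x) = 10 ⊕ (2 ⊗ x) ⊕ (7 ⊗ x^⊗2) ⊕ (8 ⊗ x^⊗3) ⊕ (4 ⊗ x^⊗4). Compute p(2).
p(2) = 4

A tropical monomial a ⊗ x^⊗i evaluates to a + i · x. Evaluating each term at x = 2:
  Term 0 contributes 10 + 0 · 2 = 10
  Term 1 contributes 2 + 1 · 2 = 4
  Term 2 contributes 7 + 2 · 2 = 11
  Term 3 contributes 8 + 3 · 2 = 14
  Term 4 contributes 4 + 4 · 2 = 12
p(2) = ⊕ of these = min[10, 4, 11, 14, 12] = 4.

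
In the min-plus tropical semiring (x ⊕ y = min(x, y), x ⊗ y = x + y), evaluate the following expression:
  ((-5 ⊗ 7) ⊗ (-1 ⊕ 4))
((-5 ⊗ 7) ⊗ (-1 ⊕ 4)) = 1

Expand innermost to outermost. Recall ⊕ takes the minimum of its arguments and ⊗ takes their sum. Working out the expression ((-5 ⊗ 7) ⊗ (-1 ⊕ 4)) gives 1.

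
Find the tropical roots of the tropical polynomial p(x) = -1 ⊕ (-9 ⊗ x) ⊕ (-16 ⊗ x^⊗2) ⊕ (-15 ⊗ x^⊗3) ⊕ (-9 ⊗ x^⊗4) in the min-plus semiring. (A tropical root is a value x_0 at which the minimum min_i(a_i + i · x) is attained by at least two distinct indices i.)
Roots: {-6, -1, 7, 8}

Each tropical root is a break point of the lower envelope of the lines y = a_i + i · x (there are 5 lines, with slopes 0, 1, ..., 4). Only the lines that attain the minimum somewhere contribute to roots; other lines are dominated. Here the surviving (envelope) indices are i = 4, i = 3, i = 2, i = 1, i = 0.
Intersections between consecutive envelope lines give the roots: for adjacent envelope indices i < j the intersection is x = (a_i − a_j) / (j − i). Reading off the sorted break points: {-6, -1, 7, 8}.
Verification: at each break x_0, at least two indices attain the minimum of min_i(a_i + i · x_0).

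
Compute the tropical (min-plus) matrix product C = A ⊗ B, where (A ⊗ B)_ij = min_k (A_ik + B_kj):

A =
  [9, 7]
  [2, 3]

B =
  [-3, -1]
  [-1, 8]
A ⊗ B =
  [6, 8]
  [-1, 1]

Apply the min-plus product entry-by-entry:
  C[0][0] = min over k of (A[0][0] + B[0][0] = 9 + -3 = 6, A[0][1] + B[1][0] = 7 + -1 = 6) = 6 (attained at k = 0)
  C[0][1] = min over k of (A[0][0] + B[0][1] = 9 + -1 = 8, A[0][1] + B[1][1] = 7 + 8 = 15) = 8 (attained at k = 0)
  C[1][0] = min over k of (A[1][0] + B[0][0] = 2 + -3 = -1, A[1][1] + B[1][0] = 3 + -1 = 2) = -1 (attained at k = 0)
  C[1][1] = min over k of (A[1][0] + B[0][1] = 2 + -1 = 1, A[1][1] + B[1][1] = 3 + 8 = 11) = 1 (attained at k = 0)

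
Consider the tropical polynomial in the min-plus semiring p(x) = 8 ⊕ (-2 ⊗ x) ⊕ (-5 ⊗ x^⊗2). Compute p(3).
p(3) = 1

A tropical monomial a ⊗ x^⊗i evaluates to a + i · x. Evaluating each term at x = 3:
  Term 0 contributes 8 + 0 · 3 = 8
  Term 1 contributes -2 + 1 · 3 = 1
  Term 2 contributes -5 + 2 · 3 = 1
p(3) = ⊕ of these = min[8, 1, 1] = 1.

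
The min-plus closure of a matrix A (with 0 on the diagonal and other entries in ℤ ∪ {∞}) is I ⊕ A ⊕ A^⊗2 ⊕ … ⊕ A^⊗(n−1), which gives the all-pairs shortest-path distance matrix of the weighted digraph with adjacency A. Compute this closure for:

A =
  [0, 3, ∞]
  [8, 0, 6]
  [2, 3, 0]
Closure =
  [0, 3, 9]
  [8, 0, 6]
  [2, 3, 0]

This is the Floyd-Warshall all-pairs shortest-path computation. For each intermediate vertex k = 0, 1, …, 2, update dist[i][j] ← min(dist[i][j], dist[i][k] + dist[k][j]). The final matrix gives, for each (i, j), the minimum total weight of any directed path from i to j (possibly empty when i = j).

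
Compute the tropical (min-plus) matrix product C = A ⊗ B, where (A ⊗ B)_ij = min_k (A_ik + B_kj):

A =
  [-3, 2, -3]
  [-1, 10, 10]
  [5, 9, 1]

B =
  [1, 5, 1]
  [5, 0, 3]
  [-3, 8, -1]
A ⊗ B =
  [-6, 2, -4]
  [0, 4, 0]
  [-2, 9, 0]

Apply the min-plus product entry-by-entry:
  C[0][0] = min over k of (A[0][0] + B[0][0] = -3 + 1 = -2, A[0][1] + B[1][0] = 2 + 5 = 7, A[0][2] + B[2][0] = -3 + -3 = -6) = -6 (attained at k = 2)
  C[0][1] = min over k of (A[0][0] + B[0][1] = -3 + 5 = 2, A[0][1] + B[1][1] = 2 + 0 = 2, A[0][2] + B[2][1] = -3 + 8 = 5) = 2 (attained at k = 0)
  C[0][2] = min over k of (A[0][0] + B[0][2] = -3 + 1 = -2, A[0][1] + B[1][2] = 2 + 3 = 5, A[0][2] + B[2][2] = -3 + -1 = -4) = -4 (attained at k = 2)
  C[1][0] = min over k of (A[1][0] + B[0][0] = -1 + 1 = 0, A[1][1] + B[1][0] = 10 + 5 = 15, A[1][2] + B[2][0] = 10 + -3 = 7) = 0 (attained at k = 0)
  C[1][1] = min over k of (A[1][0] + B[0][1] = -1 + 5 = 4, A[1][1] + B[1][1] = 10 + 0 = 10, A[1][2] + B[2][1] = 10 + 8 = 18) = 4 (attained at k = 0)
  C[1][2] = min over k of (A[1][0] + B[0][2] = -1 + 1 = 0, A[1][1] + B[1][2] = 10 + 3 = 13, A[1][2] + B[2][2] = 10 + -1 = 9) = 0 (attained at k = 0)
  C[2][0] = min over k of (A[2][0] + B[0][0] = 5 + 1 = 6, A[2][1] + B[1][0] = 9 + 5 = 14, A[2][2] + B[2][0] = 1 + -3 = -2) = -2 (attained at k = 2)
  C[2][1] = min over k of (A[2][0] + B[0][1] = 5 + 5 = 10, A[2][1] + B[1][1] = 9 + 0 = 9, A[2][2] + B[2][1] = 1 + 8 = 9) = 9 (attained at k = 1)
  C[2][2] = min over k of (A[2][0] + B[0][2] = 5 + 1 = 6, A[2][1] + B[1][2] = 9 + 3 = 12, A[2][2] + B[2][2] = 1 + -1 = 0) = 0 (attained at k = 2)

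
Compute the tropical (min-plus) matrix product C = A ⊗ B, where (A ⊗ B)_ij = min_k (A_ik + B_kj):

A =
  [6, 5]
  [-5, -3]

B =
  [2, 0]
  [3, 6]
A ⊗ B =
  [8, 6]
  [-3, -5]

Apply the min-plus product entry-by-entry:
  C[0][0] = min over k of (A[0][0] + B[0][0] = 6 + 2 = 8, A[0][1] + B[1][0] = 5 + 3 = 8) = 8 (attained at k = 0)
  C[0][1] = min over k of (A[0][0] + B[0][1] = 6 + 0 = 6, A[0][1] + B[1][1] = 5 + 6 = 11) = 6 (attained at k = 0)
  C[1][0] = min over k of (A[1][0] + B[0][0] = -5 + 2 = -3, A[1][1] + B[1][0] = -3 + 3 = 0) = -3 (attained at k = 0)
  C[1][1] = min over k of (A[1][0] + B[0][1] = -5 + 0 = -5, A[1][1] + B[1][1] = -3 + 6 = 3) = -5 (attained at k = 0)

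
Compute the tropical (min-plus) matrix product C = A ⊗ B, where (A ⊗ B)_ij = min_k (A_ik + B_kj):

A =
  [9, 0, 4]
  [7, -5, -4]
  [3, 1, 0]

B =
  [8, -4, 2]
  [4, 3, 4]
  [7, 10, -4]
A ⊗ B =
  [4, 3, 0]
  [-1, -2, -8]
  [5, -1, -4]

Apply the min-plus product entry-by-entry:
  C[0][0] = min over k of (A[0][0] + B[0][0] = 9 + 8 = 17, A[0][1] + B[1][0] = 0 + 4 = 4, A[0][2] + B[2][0] = 4 + 7 = 11) = 4 (attained at k = 1)
  C[0][1] = min over k of (A[0][0] + B[0][1] = 9 + -4 = 5, A[0][1] + B[1][1] = 0 + 3 = 3, A[0][2] + B[2][1] = 4 + 10 = 14) = 3 (attained at k = 1)
  C[0][2] = min over k of (A[0][0] + B[0][2] = 9 + 2 = 11, A[0][1] + B[1][2] = 0 + 4 = 4, A[0][2] + B[2][2] = 4 + -4 = 0) = 0 (attained at k = 2)
  C[1][0] = min over k of (A[1][0] + B[0][0] = 7 + 8 = 15, A[1][1] + B[1][0] = -5 + 4 = -1, A[1][2] + B[2][0] = -4 + 7 = 3) = -1 (attained at k = 1)
  C[1][1] = min over k of (A[1][0] + B[0][1] = 7 + -4 = 3, A[1][1] + B[1][1] = -5 + 3 = -2, A[1][2] + B[2][1] = -4 + 10 = 6) = -2 (attained at k = 1)
  C[1][2] = min over k of (A[1][0] + B[0][2] = 7 + 2 = 9, A[1][1] + B[1][2] = -5 + 4 = -1, A[1][2] + B[2][2] = -4 + -4 = -8) = -8 (attained at k = 2)
  C[2][0] = min over k of (A[2][0] + B[0][0] = 3 + 8 = 11, A[2][1] + B[1][0] = 1 + 4 = 5, A[2][2] + B[2][0] = 0 + 7 = 7) = 5 (attained at k = 1)
  C[2][1] = min over k of (A[2][0] + B[0][1] = 3 + -4 = -1, A[2][1] + B[1][1] = 1 + 3 = 4, A[2][2] + B[2][1] = 0 + 10 = 10) = -1 (attained at k = 0)
  C[2][2] = min over k of (A[2][0] + B[0][2] = 3 + 2 = 5, A[2][1] + B[1][2] = 1 + 4 = 5, A[2][2] + B[2][2] = 0 + -4 = -4) = -4 (attained at k = 2)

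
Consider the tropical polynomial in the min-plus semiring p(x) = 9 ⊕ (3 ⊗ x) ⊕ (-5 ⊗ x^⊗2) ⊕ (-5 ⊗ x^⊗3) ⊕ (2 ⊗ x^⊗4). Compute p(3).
p(3) = 1

A tropical monomial a ⊗ x^⊗i evaluates to a + i · x. Evaluating each term at x = 3:
  Term 0 contributes 9 + 0 · 3 = 9
  Term 1 contributes 3 + 1 · 3 = 6
  Term 2 contributes -5 + 2 · 3 = 1
  Term 3 contributes -5 + 3 · 3 = 4
  Term 4 contributes 2 + 4 · 3 = 14
p(3) = ⊕ of these = min[9, 6, 1, 4, 14] = 1.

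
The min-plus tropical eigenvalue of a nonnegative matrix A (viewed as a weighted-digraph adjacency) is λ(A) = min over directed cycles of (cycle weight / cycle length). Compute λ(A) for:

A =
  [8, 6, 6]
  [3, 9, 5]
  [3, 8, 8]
λ(A) = 9/2

Enumerate directed cycles and compute their means (weight / length). Sample:
  cycle 0 → 0: weight = 8, length = 1, mean = 8/1 ≈ 8.000
  cycle 1 → 1: weight = 9, length = 1, mean = 9/1 ≈ 9.000
  cycle 2 → 2: weight = 8, length = 1, mean = 8/1 ≈ 8.000
  cycle 0 → 1 → 0: weight = 9, length = 2, mean = 9/2 ≈ 4.500
  cycle 0 → 2 → 0: weight = 9, length = 2, mean = 9/2 ≈ 4.500
  cycle 1 → 0 → 1: weight = 9, length = 2, mean = 9/2 ≈ 4.500
Minimum mean = 4.500, attained e.g. along the cycle 0 → 1 → 0 with weight 9 and length 2. So λ(A) = 9/2 = 9/2.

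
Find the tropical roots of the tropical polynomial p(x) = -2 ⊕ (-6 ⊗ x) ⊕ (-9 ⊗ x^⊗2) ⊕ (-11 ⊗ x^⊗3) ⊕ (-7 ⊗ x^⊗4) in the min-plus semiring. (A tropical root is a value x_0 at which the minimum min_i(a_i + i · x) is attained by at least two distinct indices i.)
Roots: {-4, 2, 3, 4}

Each tropical root is a break point of the lower envelope of the lines y = a_i + i · x (there are 5 lines, with slopes 0, 1, ..., 4). Only the lines that attain the minimum somewhere contribute to roots; other lines are dominated. Here the surviving (envelope) indices are i = 4, i = 3, i = 2, i = 1, i = 0.
Intersections between consecutive envelope lines give the roots: for adjacent envelope indices i < j the intersection is x = (a_i − a_j) / (j − i). Reading off the sorted break points: {-4, 2, 3, 4}.
Verification: at each break x_0, at least two indices attain the minimum of min_i(a_i + i · x_0).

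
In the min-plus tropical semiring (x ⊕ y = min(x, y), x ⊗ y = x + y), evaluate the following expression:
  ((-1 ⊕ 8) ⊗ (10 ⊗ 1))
((-1 ⊕ 8) ⊗ (10 ⊗ 1)) = 10

Expand innermost to outermost. Recall ⊕ takes the minimum of its arguments and ⊗ takes their sum. Working out the expression ((-1 ⊕ 8) ⊗ (10 ⊗ 1)) gives 10.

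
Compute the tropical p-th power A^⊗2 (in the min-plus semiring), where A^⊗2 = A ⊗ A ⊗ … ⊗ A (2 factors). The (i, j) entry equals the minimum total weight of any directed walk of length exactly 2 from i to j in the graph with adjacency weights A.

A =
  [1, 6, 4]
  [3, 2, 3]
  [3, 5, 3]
A^⊗2 =
  [2, 7, 5]
  [4, 4, 5]
  [4, 7, 6]

Each entry (A^⊗2)_ij equals the minimum over all length-2 walks i = v_0 → v_1 → … → v_2 = j of Σ_t A[v_t][v_{t+1}]. For example, for (i, j) = (0, 2) we minimise over 3 possible intermediate vertex sequences; the minimum is 5, attained along the walk 0 → 0 → 2.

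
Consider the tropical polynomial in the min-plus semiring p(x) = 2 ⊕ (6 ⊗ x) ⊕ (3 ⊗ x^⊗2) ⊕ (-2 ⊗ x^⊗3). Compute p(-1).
p(-1) = -5

A tropical monomial a ⊗ x^⊗i evaluates to a + i · x. Evaluating each term at x = -1:
  Term 0 contributes 2 + 0 · -1 = 2
  Term 1 contributes 6 + 1 · -1 = 5
  Term 2 contributes 3 + 2 · -1 = 1
  Term 3 contributes -2 + 3 · -1 = -5
p(-1) = ⊕ of these = min[2, 5, 1, -5] = -5.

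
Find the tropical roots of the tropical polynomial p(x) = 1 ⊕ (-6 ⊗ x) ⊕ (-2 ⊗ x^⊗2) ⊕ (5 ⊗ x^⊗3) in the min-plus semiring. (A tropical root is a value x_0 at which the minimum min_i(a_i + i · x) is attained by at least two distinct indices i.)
Roots: {-7, -4, 7}

Each tropical root is a break point of the lower envelope of the lines y = a_i + i · x (there are 4 lines, with slopes 0, 1, ..., 3). Only the lines that attain the minimum somewhere contribute to roots; other lines are dominated. Here the surviving (envelope) indices are i = 3, i = 2, i = 1, i = 0.
Intersections between consecutive envelope lines give the roots: for adjacent envelope indices i < j the intersection is x = (a_i − a_j) / (j − i). Reading off the sorted break points: {-7, -4, 7}.
Verification: at each break x_0, at least two indices attain the minimum of min_i(a_i + i · x_0).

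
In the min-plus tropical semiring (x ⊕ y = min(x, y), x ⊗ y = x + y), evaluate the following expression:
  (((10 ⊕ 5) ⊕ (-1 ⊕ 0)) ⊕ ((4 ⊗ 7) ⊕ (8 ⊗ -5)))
(((10 ⊕ 5) ⊕ (-1 ⊕ 0)) ⊕ ((4 ⊗ 7) ⊕ (8 ⊗ -5))) = -1

Expand innermost to outermost. Recall ⊕ takes the minimum of its arguments and ⊗ takes their sum. Working out the expression (((10 ⊕ 5) ⊕ (-1 ⊕ 0)) ⊕ ((4 ⊗ 7) ⊕ (8 ⊗ -5))) gives -1.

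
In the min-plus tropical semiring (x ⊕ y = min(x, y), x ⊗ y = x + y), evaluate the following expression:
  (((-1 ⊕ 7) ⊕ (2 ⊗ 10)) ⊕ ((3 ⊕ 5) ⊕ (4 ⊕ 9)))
(((-1 ⊕ 7) ⊕ (2 ⊗ 10)) ⊕ ((3 ⊕ 5) ⊕ (4 ⊕ 9))) = -1

Expand innermost to outermost. Recall ⊕ takes the minimum of its arguments and ⊗ takes their sum. Working out the expression (((-1 ⊕ 7) ⊕ (2 ⊗ 10)) ⊕ ((3 ⊕ 5) ⊕ (4 ⊕ 9))) gives -1.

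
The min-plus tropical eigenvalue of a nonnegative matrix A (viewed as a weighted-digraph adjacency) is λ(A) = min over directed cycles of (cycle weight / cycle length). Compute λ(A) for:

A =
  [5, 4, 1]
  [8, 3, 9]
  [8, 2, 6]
λ(A) = 3

Enumerate directed cycles and compute their means (weight / length). Sample:
  cycle 0 → 0: weight = 5, length = 1, mean = 5/1 ≈ 5.000
  cycle 1 → 1: weight = 3, length = 1, mean = 3/1 ≈ 3.000
  cycle 2 → 2: weight = 6, length = 1, mean = 6/1 ≈ 6.000
  cycle 0 → 1 → 0: weight = 12, length = 2, mean = 12/2 ≈ 6.000
  cycle 0 → 2 → 0: weight = 9, length = 2, mean = 9/2 ≈ 4.500
  cycle 1 → 0 → 1: weight = 12, length = 2, mean = 12/2 ≈ 6.000
Minimum mean = 3.000, attained e.g. along the cycle 1 → 1 with weight 3 and length 1. So λ(A) = 3/1 = 3.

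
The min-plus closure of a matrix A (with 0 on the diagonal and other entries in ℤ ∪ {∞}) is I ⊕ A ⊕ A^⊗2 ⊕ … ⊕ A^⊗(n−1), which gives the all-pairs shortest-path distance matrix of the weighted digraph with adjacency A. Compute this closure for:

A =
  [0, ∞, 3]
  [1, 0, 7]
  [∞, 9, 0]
Closure =
  [0, 12, 3]
  [1, 0, 4]
  [10, 9, 0]

This is the Floyd-Warshall all-pairs shortest-path computation. For each intermediate vertex k = 0, 1, …, 2, update dist[i][j] ← min(dist[i][j], dist[i][k] + dist[k][j]). The final matrix gives, for each (i, j), the minimum total weight of any directed path from i to j (possibly empty when i = j).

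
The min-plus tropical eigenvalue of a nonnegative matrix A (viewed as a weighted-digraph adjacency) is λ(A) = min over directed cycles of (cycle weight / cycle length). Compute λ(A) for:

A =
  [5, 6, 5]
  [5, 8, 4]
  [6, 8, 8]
λ(A) = 5

Enumerate directed cycles and compute their means (weight / length). Sample:
  cycle 0 → 0: weight = 5, length = 1, mean = 5/1 ≈ 5.000
  cycle 1 → 1: weight = 8, length = 1, mean = 8/1 ≈ 8.000
  cycle 2 → 2: weight = 8, length = 1, mean = 8/1 ≈ 8.000
  cycle 0 → 1 → 0: weight = 11, length = 2, mean = 11/2 ≈ 5.500
  cycle 0 → 2 → 0: weight = 11, length = 2, mean = 11/2 ≈ 5.500
  cycle 1 → 0 → 1: weight = 11, length = 2, mean = 11/2 ≈ 5.500
Minimum mean = 5.000, attained e.g. along the cycle 0 → 0 with weight 5 and length 1. So λ(A) = 5/1 = 5.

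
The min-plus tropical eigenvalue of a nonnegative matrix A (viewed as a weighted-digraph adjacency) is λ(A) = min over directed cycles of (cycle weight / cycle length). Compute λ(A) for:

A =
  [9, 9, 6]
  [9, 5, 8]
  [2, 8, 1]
λ(A) = 1

Enumerate directed cycles and compute their means (weight / length). Sample:
  cycle 0 → 0: weight = 9, length = 1, mean = 9/1 ≈ 9.000
  cycle 1 → 1: weight = 5, length = 1, mean = 5/1 ≈ 5.000
  cycle 2 → 2: weight = 1, length = 1, mean = 1/1 ≈ 1.000
  cycle 0 → 1 → 0: weight = 18, length = 2, mean = 18/2 ≈ 9.000
  cycle 0 → 2 → 0: weight = 8, length = 2, mean = 8/2 ≈ 4.000
  cycle 1 → 0 → 1: weight = 18, length = 2, mean = 18/2 ≈ 9.000
Minimum mean = 1.000, attained e.g. along the cycle 2 → 2 with weight 1 and length 1. So λ(A) = 1/1 = 1.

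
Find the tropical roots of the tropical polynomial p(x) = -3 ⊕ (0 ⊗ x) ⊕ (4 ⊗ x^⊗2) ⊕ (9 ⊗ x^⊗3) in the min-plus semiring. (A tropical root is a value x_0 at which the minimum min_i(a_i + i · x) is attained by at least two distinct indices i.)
Roots: {-5, -4, -3}

Each tropical root is a break point of the lower envelope of the lines y = a_i + i · x (there are 4 lines, with slopes 0, 1, ..., 3). Only the lines that attain the minimum somewhere contribute to roots; other lines are dominated. Here the surviving (envelope) indices are i = 3, i = 2, i = 1, i = 0.
Intersections between consecutive envelope lines give the roots: for adjacent envelope indices i < j the intersection is x = (a_i − a_j) / (j − i). Reading off the sorted break points: {-5, -4, -3}.
Verification: at each break x_0, at least two indices attain the minimum of min_i(a_i + i · x_0).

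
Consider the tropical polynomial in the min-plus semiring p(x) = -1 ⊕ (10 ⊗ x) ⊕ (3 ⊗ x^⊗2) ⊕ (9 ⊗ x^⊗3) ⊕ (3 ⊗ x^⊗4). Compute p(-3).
p(-3) = -9

A tropical monomial a ⊗ x^⊗i evaluates to a + i · x. Evaluating each term at x = -3:
  Term 0 contributes -1 + 0 · -3 = -1
  Term 1 contributes 10 + 1 · -3 = 7
  Term 2 contributes 3 + 2 · -3 = -3
  Term 3 contributes 9 + 3 · -3 = 0
  Term 4 contributes 3 + 4 · -3 = -9
p(-3) = ⊕ of these = min[-1, 7, -3, 0, -9] = -9.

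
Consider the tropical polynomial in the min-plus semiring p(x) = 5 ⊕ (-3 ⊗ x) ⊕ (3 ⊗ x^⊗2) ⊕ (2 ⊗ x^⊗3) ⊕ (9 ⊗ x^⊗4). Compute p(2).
p(2) = -1

A tropical monomial a ⊗ x^⊗i evaluates to a + i · x. Evaluating each term at x = 2:
  Term 0 contributes 5 + 0 · 2 = 5
  Term 1 contributes -3 + 1 · 2 = -1
  Term 2 contributes 3 + 2 · 2 = 7
  Term 3 contributes 2 + 3 · 2 = 8
  Term 4 contributes 9 + 4 · 2 = 17
p(2) = ⊕ of these = min[5, -1, 7, 8, 17] = -1.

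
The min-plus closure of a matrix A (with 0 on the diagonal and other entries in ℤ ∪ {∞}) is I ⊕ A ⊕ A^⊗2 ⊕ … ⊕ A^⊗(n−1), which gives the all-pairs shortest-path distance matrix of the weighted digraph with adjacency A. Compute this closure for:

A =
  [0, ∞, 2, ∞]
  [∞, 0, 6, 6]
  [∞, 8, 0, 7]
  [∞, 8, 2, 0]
Closure =
  [0, 10, 2, 9]
  [∞, 0, 6, 6]
  [∞, 8, 0, 7]
  [∞, 8, 2, 0]

This is the Floyd-Warshall all-pairs shortest-path computation. For each intermediate vertex k = 0, 1, …, 3, update dist[i][j] ← min(dist[i][j], dist[i][k] + dist[k][j]). The final matrix gives, for each (i, j), the minimum total weight of any directed path from i to j (possibly empty when i = j).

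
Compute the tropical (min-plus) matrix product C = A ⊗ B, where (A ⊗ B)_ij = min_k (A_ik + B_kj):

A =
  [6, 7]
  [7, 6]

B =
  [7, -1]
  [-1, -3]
A ⊗ B =
  [6, 4]
  [5, 3]

Apply the min-plus product entry-by-entry:
  C[0][0] = min over k of (A[0][0] + B[0][0] = 6 + 7 = 13, A[0][1] + B[1][0] = 7 + -1 = 6) = 6 (attained at k = 1)
  C[0][1] = min over k of (A[0][0] + B[0][1] = 6 + -1 = 5, A[0][1] + B[1][1] = 7 + -3 = 4) = 4 (attained at k = 1)
  C[1][0] = min over k of (A[1][0] + B[0][0] = 7 + 7 = 14, A[1][1] + B[1][0] = 6 + -1 = 5) = 5 (attained at k = 1)
  C[1][1] = min over k of (A[1][0] + B[0][1] = 7 + -1 = 6, A[1][1] + B[1][1] = 6 + -3 = 3) = 3 (attained at k = 1)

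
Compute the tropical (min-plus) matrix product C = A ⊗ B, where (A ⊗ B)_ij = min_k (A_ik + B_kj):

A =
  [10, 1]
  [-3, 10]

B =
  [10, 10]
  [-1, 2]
A ⊗ B =
  [0, 3]
  [7, 7]

Apply the min-plus product entry-by-entry:
  C[0][0] = min over k of (A[0][0] + B[0][0] = 10 + 10 = 20, A[0][1] + B[1][0] = 1 + -1 = 0) = 0 (attained at k = 1)
  C[0][1] = min over k of (A[0][0] + B[0][1] = 10 + 10 = 20, A[0][1] + B[1][1] = 1 + 2 = 3) = 3 (attained at k = 1)
  C[1][0] = min over k of (A[1][0] + B[0][0] = -3 + 10 = 7, A[1][1] + B[1][0] = 10 + -1 = 9) = 7 (attained at k = 0)
  C[1][1] = min over k of (A[1][0] + B[0][1] = -3 + 10 = 7, A[1][1] + B[1][1] = 10 + 2 = 12) = 7 (attained at k = 0)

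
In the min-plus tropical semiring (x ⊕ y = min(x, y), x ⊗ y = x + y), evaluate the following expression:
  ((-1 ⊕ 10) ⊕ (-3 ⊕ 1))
((-1 ⊕ 10) ⊕ (-3 ⊕ 1)) = -3

Expand innermost to outermost. Recall ⊕ takes the minimum of its arguments and ⊗ takes their sum. Working out the expression ((-1 ⊕ 10) ⊕ (-3 ⊕ 1)) gives -3.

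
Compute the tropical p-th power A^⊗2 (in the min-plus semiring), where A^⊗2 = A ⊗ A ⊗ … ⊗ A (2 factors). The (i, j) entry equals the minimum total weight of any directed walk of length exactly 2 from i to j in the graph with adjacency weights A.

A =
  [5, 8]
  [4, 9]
A^⊗2 =
  [10, 13]
  [9, 12]

Each entry (A^⊗2)_ij equals the minimum over all length-2 walks i = v_0 → v_1 → … → v_2 = j of Σ_t A[v_t][v_{t+1}]. For example, for (i, j) = (0, 1) we minimise over 2 possible intermediate vertex sequences; the minimum is 13, attained along the walk 0 → 0 → 1.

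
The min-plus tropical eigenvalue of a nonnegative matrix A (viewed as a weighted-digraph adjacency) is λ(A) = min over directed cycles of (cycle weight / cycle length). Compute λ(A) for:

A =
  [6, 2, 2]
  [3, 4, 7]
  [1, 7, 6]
λ(A) = 3/2

Enumerate directed cycles and compute their means (weight / length). Sample:
  cycle 0 → 0: weight = 6, length = 1, mean = 6/1 ≈ 6.000
  cycle 1 → 1: weight = 4, length = 1, mean = 4/1 ≈ 4.000
  cycle 2 → 2: weight = 6, length = 1, mean = 6/1 ≈ 6.000
  cycle 0 → 1 → 0: weight = 5, length = 2, mean = 5/2 ≈ 2.500
  cycle 0 → 2 → 0: weight = 3, length = 2, mean = 3/2 ≈ 1.500
  cycle 1 → 0 → 1: weight = 5, length = 2, mean = 5/2 ≈ 2.500
Minimum mean = 1.500, attained e.g. along the cycle 0 → 2 → 0 with weight 3 and length 2. So λ(A) = 3/2 = 3/2.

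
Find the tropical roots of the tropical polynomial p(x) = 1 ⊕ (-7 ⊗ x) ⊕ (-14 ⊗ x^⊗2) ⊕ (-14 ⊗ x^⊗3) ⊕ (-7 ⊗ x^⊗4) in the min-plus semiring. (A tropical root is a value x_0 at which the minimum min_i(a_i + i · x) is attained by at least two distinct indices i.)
Roots: {-7, 0, 7, 8}

Each tropical root is a break point of the lower envelope of the lines y = a_i + i · x (there are 5 lines, with slopes 0, 1, ..., 4). Only the lines that attain the minimum somewhere contribute to roots; other lines are dominated. Here the surviving (envelope) indices are i = 4, i = 3, i = 2, i = 1, i = 0.
Intersections between consecutive envelope lines give the roots: for adjacent envelope indices i < j the intersection is x = (a_i − a_j) / (j − i). Reading off the sorted break points: {-7, 0, 7, 8}.
Verification: at each break x_0, at least two indices attain the minimum of min_i(a_i + i · x_0).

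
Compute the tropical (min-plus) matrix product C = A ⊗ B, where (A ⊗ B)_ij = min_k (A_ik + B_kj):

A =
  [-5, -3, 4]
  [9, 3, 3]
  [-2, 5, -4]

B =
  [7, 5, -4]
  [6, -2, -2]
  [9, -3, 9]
A ⊗ B =
  [2, -5, -9]
  [9, 0, 1]
  [5, -7, -6]

Apply the min-plus product entry-by-entry:
  C[0][0] = min over k of (A[0][0] + B[0][0] = -5 + 7 = 2, A[0][1] + B[1][0] = -3 + 6 = 3, A[0][2] + B[2][0] = 4 + 9 = 13) = 2 (attained at k = 0)
  C[0][1] = min over k of (A[0][0] + B[0][1] = -5 + 5 = 0, A[0][1] + B[1][1] = -3 + -2 = -5, A[0][2] + B[2][1] = 4 + -3 = 1) = -5 (attained at k = 1)
  C[0][2] = min over k of (A[0][0] + B[0][2] = -5 + -4 = -9, A[0][1] + B[1][2] = -3 + -2 = -5, A[0][2] + B[2][2] = 4 + 9 = 13) = -9 (attained at k = 0)
  C[1][0] = min over k of (A[1][0] + B[0][0] = 9 + 7 = 16, A[1][1] + B[1][0] = 3 + 6 = 9, A[1][2] + B[2][0] = 3 + 9 = 12) = 9 (attained at k = 1)
  C[1][1] = min over k of (A[1][0] + B[0][1] = 9 + 5 = 14, A[1][1] + B[1][1] = 3 + -2 = 1, A[1][2] + B[2][1] = 3 + -3 = 0) = 0 (attained at k = 2)
  C[1][2] = min over k of (A[1][0] + B[0][2] = 9 + -4 = 5, A[1][1] + B[1][2] = 3 + -2 = 1, A[1][2] + B[2][2] = 3 + 9 = 12) = 1 (attained at k = 1)
  C[2][0] = min over k of (A[2][0] + B[0][0] = -2 + 7 = 5, A[2][1] + B[1][0] = 5 + 6 = 11, A[2][2] + B[2][0] = -4 + 9 = 5) = 5 (attained at k = 0)
  C[2][1] = min over k of (A[2][0] + B[0][1] = -2 + 5 = 3, A[2][1] + B[1][1] = 5 + -2 = 3, A[2][2] + B[2][1] = -4 + -3 = -7) = -7 (attained at k = 2)
  C[2][2] = min over k of (A[2][0] + B[0][2] = -2 + -4 = -6, A[2][1] + B[1][2] = 5 + -2 = 3, A[2][2] + B[2][2] = -4 + 9 = 5) = -6 (attained at k = 0)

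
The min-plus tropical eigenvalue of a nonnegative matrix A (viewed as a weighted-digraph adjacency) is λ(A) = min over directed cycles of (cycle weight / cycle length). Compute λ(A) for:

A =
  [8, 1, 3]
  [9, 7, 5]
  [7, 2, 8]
λ(A) = 7/2

Enumerate directed cycles and compute their means (weight / length). Sample:
  cycle 0 → 0: weight = 8, length = 1, mean = 8/1 ≈ 8.000
  cycle 1 → 1: weight = 7, length = 1, mean = 7/1 ≈ 7.000
  cycle 2 → 2: weight = 8, length = 1, mean = 8/1 ≈ 8.000
  cycle 0 → 1 → 0: weight = 10, length = 2, mean = 10/2 ≈ 5.000
  cycle 0 → 2 → 0: weight = 10, length = 2, mean = 10/2 ≈ 5.000
  cycle 1 → 0 → 1: weight = 10, length = 2, mean = 10/2 ≈ 5.000
Minimum mean = 3.500, attained e.g. along the cycle 1 → 2 → 1 with weight 7 and length 2. So λ(A) = 7/2 = 7/2.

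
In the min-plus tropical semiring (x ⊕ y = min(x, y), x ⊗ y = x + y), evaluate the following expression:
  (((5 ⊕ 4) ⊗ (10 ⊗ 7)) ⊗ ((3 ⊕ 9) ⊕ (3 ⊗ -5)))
(((5 ⊕ 4) ⊗ (10 ⊗ 7)) ⊗ ((3 ⊕ 9) ⊕ (3 ⊗ -5))) = 19

Expand innermost to outermost. Recall ⊕ takes the minimum of its arguments and ⊗ takes their sum. Working out the expression (((5 ⊕ 4) ⊗ (10 ⊗ 7)) ⊗ ((3 ⊕ 9) ⊕ (3 ⊗ -5))) gives 19.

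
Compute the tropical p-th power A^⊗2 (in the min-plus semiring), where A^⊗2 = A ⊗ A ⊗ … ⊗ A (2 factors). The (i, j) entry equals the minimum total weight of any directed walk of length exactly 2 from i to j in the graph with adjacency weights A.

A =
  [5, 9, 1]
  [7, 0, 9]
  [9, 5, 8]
A^⊗2 =
  [10, 6, 6]
  [7, 0, 8]
  [12, 5, 10]

Each entry (A^⊗2)_ij equals the minimum over all length-2 walks i = v_0 → v_1 → … → v_2 = j of Σ_t A[v_t][v_{t+1}]. For example, for (i, j) = (0, 2) we minimise over 3 possible intermediate vertex sequences; the minimum is 6, attained along the walk 0 → 0 → 2.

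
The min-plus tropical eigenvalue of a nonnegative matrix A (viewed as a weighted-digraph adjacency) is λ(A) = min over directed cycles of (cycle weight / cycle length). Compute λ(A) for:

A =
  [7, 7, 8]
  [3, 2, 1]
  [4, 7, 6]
λ(A) = 2

Enumerate directed cycles and compute their means (weight / length). Sample:
  cycle 0 → 0: weight = 7, length = 1, mean = 7/1 ≈ 7.000
  cycle 1 → 1: weight = 2, length = 1, mean = 2/1 ≈ 2.000
  cycle 2 → 2: weight = 6, length = 1, mean = 6/1 ≈ 6.000
  cycle 0 → 1 → 0: weight = 10, length = 2, mean = 10/2 ≈ 5.000
  cycle 0 → 2 → 0: weight = 12, length = 2, mean = 12/2 ≈ 6.000
  cycle 1 → 0 → 1: weight = 10, length = 2, mean = 10/2 ≈ 5.000
Minimum mean = 2.000, attained e.g. along the cycle 1 → 1 with weight 2 and length 1. So λ(A) = 2/1 = 2.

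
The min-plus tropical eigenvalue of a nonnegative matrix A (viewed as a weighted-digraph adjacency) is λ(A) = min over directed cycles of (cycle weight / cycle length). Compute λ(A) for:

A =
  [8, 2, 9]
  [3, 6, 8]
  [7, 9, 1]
λ(A) = 1

Enumerate directed cycles and compute their means (weight / length). Sample:
  cycle 0 → 0: weight = 8, length = 1, mean = 8/1 ≈ 8.000
  cycle 1 → 1: weight = 6, length = 1, mean = 6/1 ≈ 6.000
  cycle 2 → 2: weight = 1, length = 1, mean = 1/1 ≈ 1.000
  cycle 0 → 1 → 0: weight = 5, length = 2, mean = 5/2 ≈ 2.500
  cycle 0 → 2 → 0: weight = 16, length = 2, mean = 16/2 ≈ 8.000
  cycle 1 → 0 → 1: weight = 5, length = 2, mean = 5/2 ≈ 2.500
Minimum mean = 1.000, attained e.g. along the cycle 2 → 2 with weight 1 and length 1. So λ(A) = 1/1 = 1.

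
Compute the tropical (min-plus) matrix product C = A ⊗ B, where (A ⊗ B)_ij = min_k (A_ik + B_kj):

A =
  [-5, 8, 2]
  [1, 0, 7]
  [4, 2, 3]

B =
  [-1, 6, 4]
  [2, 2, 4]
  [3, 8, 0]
A ⊗ B =
  [-6, 1, -1]
  [0, 2, 4]
  [3, 4, 3]

Apply the min-plus product entry-by-entry:
  C[0][0] = min over k of (A[0][0] + B[0][0] = -5 + -1 = -6, A[0][1] + B[1][0] = 8 + 2 = 10, A[0][2] + B[2][0] = 2 + 3 = 5) = -6 (attained at k = 0)
  C[0][1] = min over k of (A[0][0] + B[0][1] = -5 + 6 = 1, A[0][1] + B[1][1] = 8 + 2 = 10, A[0][2] + B[2][1] = 2 + 8 = 10) = 1 (attained at k = 0)
  C[0][2] = min over k of (A[0][0] + B[0][2] = -5 + 4 = -1, A[0][1] + B[1][2] = 8 + 4 = 12, A[0][2] + B[2][2] = 2 + 0 = 2) = -1 (attained at k = 0)
  C[1][0] = min over k of (A[1][0] + B[0][0] = 1 + -1 = 0, A[1][1] + B[1][0] = 0 + 2 = 2, A[1][2] + B[2][0] = 7 + 3 = 10) = 0 (attained at k = 0)
  C[1][1] = min over k of (A[1][0] + B[0][1] = 1 + 6 = 7, A[1][1] + B[1][1] = 0 + 2 = 2, A[1][2] + B[2][1] = 7 + 8 = 15) = 2 (attained at k = 1)
  C[1][2] = min over k of (A[1][0] + B[0][2] = 1 + 4 = 5, A[1][1] + B[1][2] = 0 + 4 = 4, A[1][2] + B[2][2] = 7 + 0 = 7) = 4 (attained at k = 1)
  C[2][0] = min over k of (A[2][0] + B[0][0] = 4 + -1 = 3, A[2][1] + B[1][0] = 2 + 2 = 4, A[2][2] + B[2][0] = 3 + 3 = 6) = 3 (attained at k = 0)
  C[2][1] = min over k of (A[2][0] + B[0][1] = 4 + 6 = 10, A[2][1] + B[1][1] = 2 + 2 = 4, A[2][2] + B[2][1] = 3 + 8 = 11) = 4 (attained at k = 1)
  C[2][2] = min over k of (A[2][0] + B[0][2] = 4 + 4 = 8, A[2][1] + B[1][2] = 2 + 4 = 6, A[2][2] + B[2][2] = 3 + 0 = 3) = 3 (attained at k = 2)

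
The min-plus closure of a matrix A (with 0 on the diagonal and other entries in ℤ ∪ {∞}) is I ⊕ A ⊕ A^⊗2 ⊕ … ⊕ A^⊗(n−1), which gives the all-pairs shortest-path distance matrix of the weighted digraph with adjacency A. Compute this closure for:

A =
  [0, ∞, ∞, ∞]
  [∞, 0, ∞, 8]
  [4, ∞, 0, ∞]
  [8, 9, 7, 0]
Closure =
  [0, ∞, ∞, ∞]
  [16, 0, 15, 8]
  [4, ∞, 0, ∞]
  [8, 9, 7, 0]

This is the Floyd-Warshall all-pairs shortest-path computation. For each intermediate vertex k = 0, 1, …, 3, update dist[i][j] ← min(dist[i][j], dist[i][k] + dist[k][j]). The final matrix gives, for each (i, j), the minimum total weight of any directed path from i to j (possibly empty when i = j).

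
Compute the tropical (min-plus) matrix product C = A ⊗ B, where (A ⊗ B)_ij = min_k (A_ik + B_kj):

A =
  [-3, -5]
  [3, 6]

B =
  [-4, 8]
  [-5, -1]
A ⊗ B =
  [-10, -6]
  [-1, 5]

Apply the min-plus product entry-by-entry:
  C[0][0] = min over k of (A[0][0] + B[0][0] = -3 + -4 = -7, A[0][1] + B[1][0] = -5 + -5 = -10) = -10 (attained at k = 1)
  C[0][1] = min over k of (A[0][0] + B[0][1] = -3 + 8 = 5, A[0][1] + B[1][1] = -5 + -1 = -6) = -6 (attained at k = 1)
  C[1][0] = min over k of (A[1][0] + B[0][0] = 3 + -4 = -1, A[1][1] + B[1][0] = 6 + -5 = 1) = -1 (attained at k = 0)
  C[1][1] = min over k of (A[1][0] + B[0][1] = 3 + 8 = 11, A[1][1] + B[1][1] = 6 + -1 = 5) = 5 (attained at k = 1)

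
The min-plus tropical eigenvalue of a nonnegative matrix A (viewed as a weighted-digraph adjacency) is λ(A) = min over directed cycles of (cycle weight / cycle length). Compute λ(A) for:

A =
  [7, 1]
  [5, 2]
λ(A) = 2

Enumerate directed cycles and compute their means (weight / length). Sample:
  cycle 0 → 0: weight = 7, length = 1, mean = 7/1 ≈ 7.000
  cycle 1 → 1: weight = 2, length = 1, mean = 2/1 ≈ 2.000
  cycle 0 → 1 → 0: weight = 6, length = 2, mean = 6/2 ≈ 3.000
  cycle 1 → 0 → 1: weight = 6, length = 2, mean = 6/2 ≈ 3.000
Minimum mean = 2.000, attained e.g. along the cycle 1 → 1 with weight 2 and length 1. So λ(A) = 2/1 = 2.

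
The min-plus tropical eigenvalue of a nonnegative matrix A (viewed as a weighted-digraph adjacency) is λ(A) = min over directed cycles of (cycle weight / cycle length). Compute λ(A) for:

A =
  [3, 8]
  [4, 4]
λ(A) = 3

Enumerate directed cycles and compute their means (weight / length). Sample:
  cycle 0 → 0: weight = 3, length = 1, mean = 3/1 ≈ 3.000
  cycle 1 → 1: weight = 4, length = 1, mean = 4/1 ≈ 4.000
  cycle 0 → 1 → 0: weight = 12, length = 2, mean = 12/2 ≈ 6.000
  cycle 1 → 0 → 1: weight = 12, length = 2, mean = 12/2 ≈ 6.000
Minimum mean = 3.000, attained e.g. along the cycle 0 → 0 with weight 3 and length 1. So λ(A) = 3/1 = 3.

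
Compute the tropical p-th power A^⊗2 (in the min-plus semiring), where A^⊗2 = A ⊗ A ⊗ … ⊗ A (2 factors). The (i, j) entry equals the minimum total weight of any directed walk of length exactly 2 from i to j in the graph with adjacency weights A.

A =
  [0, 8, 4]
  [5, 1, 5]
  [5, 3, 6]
A^⊗2 =
  [0, 7, 4]
  [5, 2, 6]
  [5, 4, 8]

Each entry (A^⊗2)_ij equals the minimum over all length-2 walks i = v_0 → v_1 → … → v_2 = j of Σ_t A[v_t][v_{t+1}]. For example, for (i, j) = (0, 2) we minimise over 3 possible intermediate vertex sequences; the minimum is 4, attained along the walk 0 → 0 → 2.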